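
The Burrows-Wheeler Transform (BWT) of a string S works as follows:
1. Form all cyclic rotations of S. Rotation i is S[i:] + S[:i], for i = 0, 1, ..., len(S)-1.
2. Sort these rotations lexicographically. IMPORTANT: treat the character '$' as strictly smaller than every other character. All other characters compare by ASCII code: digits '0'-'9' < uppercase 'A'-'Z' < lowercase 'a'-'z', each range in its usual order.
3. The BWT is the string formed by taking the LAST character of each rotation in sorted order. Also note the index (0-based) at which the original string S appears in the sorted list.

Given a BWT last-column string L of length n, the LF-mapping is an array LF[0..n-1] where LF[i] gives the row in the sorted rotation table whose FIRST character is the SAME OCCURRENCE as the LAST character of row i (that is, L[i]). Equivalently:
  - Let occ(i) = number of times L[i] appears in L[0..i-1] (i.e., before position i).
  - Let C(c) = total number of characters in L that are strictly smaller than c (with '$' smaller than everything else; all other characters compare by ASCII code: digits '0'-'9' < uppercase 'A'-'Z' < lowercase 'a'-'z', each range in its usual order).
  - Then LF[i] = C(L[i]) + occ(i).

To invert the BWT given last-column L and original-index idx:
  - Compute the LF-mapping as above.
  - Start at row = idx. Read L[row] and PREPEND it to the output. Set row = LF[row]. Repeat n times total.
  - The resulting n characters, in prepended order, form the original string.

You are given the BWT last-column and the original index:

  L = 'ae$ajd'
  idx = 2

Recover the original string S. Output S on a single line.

LF mapping: 1 4 0 2 5 3
Walk LF starting at row 2, prepending L[row]:
  step 1: row=2, L[2]='$', prepend. Next row=LF[2]=0
  step 2: row=0, L[0]='a', prepend. Next row=LF[0]=1
  step 3: row=1, L[1]='e', prepend. Next row=LF[1]=4
  step 4: row=4, L[4]='j', prepend. Next row=LF[4]=5
  step 5: row=5, L[5]='d', prepend. Next row=LF[5]=3
  step 6: row=3, L[3]='a', prepend. Next row=LF[3]=2
Reversed output: adjea$

Answer: adjea$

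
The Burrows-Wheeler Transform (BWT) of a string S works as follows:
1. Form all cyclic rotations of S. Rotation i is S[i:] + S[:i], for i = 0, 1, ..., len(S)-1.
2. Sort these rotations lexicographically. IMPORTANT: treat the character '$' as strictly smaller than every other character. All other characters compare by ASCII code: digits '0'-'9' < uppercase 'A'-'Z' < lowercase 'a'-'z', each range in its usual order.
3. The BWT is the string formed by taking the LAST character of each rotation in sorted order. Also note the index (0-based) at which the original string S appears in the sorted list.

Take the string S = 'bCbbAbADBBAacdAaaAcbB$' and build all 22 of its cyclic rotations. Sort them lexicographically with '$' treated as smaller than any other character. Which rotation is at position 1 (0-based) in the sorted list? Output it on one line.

Answer: ADBBAacdAaaAcbB$bCbbAb

Derivation:
All 22 rotations (rotation i = S[i:]+S[:i]):
  rot[0] = bCbbAbADBBAacdAaaAcbB$
  rot[1] = CbbAbADBBAacdAaaAcbB$b
  rot[2] = bbAbADBBAacdAaaAcbB$bC
  rot[3] = bAbADBBAacdAaaAcbB$bCb
  rot[4] = AbADBBAacdAaaAcbB$bCbb
  rot[5] = bADBBAacdAaaAcbB$bCbbA
  rot[6] = ADBBAacdAaaAcbB$bCbbAb
  rot[7] = DBBAacdAaaAcbB$bCbbAbA
  rot[8] = BBAacdAaaAcbB$bCbbAbAD
  rot[9] = BAacdAaaAcbB$bCbbAbADB
  rot[10] = AacdAaaAcbB$bCbbAbADBB
  rot[11] = acdAaaAcbB$bCbbAbADBBA
  rot[12] = cdAaaAcbB$bCbbAbADBBAa
  rot[13] = dAaaAcbB$bCbbAbADBBAac
  rot[14] = AaaAcbB$bCbbAbADBBAacd
  rot[15] = aaAcbB$bCbbAbADBBAacdA
  rot[16] = aAcbB$bCbbAbADBBAacdAa
  rot[17] = AcbB$bCbbAbADBBAacdAaa
  rot[18] = cbB$bCbbAbADBBAacdAaaA
  rot[19] = bB$bCbbAbADBBAacdAaaAc
  rot[20] = B$bCbbAbADBBAacdAaaAcb
  rot[21] = $bCbbAbADBBAacdAaaAcbB
Sorted (with $ < everything):
  sorted[0] = $bCbbAbADBBAacdAaaAcbB
  sorted[1] = ADBBAacdAaaAcbB$bCbbAb
  sorted[2] = AaaAcbB$bCbbAbADBBAacd
  sorted[3] = AacdAaaAcbB$bCbbAbADBB
  sorted[4] = AbADBBAacdAaaAcbB$bCbb
  sorted[5] = AcbB$bCbbAbADBBAacdAaa
  sorted[6] = B$bCbbAbADBBAacdAaaAcb
  sorted[7] = BAacdAaaAcbB$bCbbAbADB
  sorted[8] = BBAacdAaaAcbB$bCbbAbAD
  sorted[9] = CbbAbADBBAacdAaaAcbB$b
  sorted[10] = DBBAacdAaaAcbB$bCbbAbA
  sorted[11] = aAcbB$bCbbAbADBBAacdAa
  sorted[12] = aaAcbB$bCbbAbADBBAacdA
  sorted[13] = acdAaaAcbB$bCbbAbADBBA
  sorted[14] = bADBBAacdAaaAcbB$bCbbA
  sorted[15] = bAbADBBAacdAaaAcbB$bCb
  sorted[16] = bB$bCbbAbADBBAacdAaaAc
  sorted[17] = bCbbAbADBBAacdAaaAcbB$
  sorted[18] = bbAbADBBAacdAaaAcbB$bC
  sorted[19] = cbB$bCbbAbADBBAacdAaaA
  sorted[20] = cdAaaAcbB$bCbbAbADBBAa
  sorted[21] = dAaaAcbB$bCbbAbADBBAac
sorted[1] = ADBBAacdAaaAcbB$bCbbAb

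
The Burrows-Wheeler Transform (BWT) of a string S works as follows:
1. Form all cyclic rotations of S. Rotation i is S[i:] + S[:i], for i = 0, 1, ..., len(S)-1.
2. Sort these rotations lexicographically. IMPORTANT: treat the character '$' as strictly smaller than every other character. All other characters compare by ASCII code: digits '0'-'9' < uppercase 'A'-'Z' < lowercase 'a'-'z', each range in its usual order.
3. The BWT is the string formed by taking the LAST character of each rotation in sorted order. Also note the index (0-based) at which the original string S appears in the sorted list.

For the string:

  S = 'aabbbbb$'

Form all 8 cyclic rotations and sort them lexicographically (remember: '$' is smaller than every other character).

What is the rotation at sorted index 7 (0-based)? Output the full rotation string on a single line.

Answer: bbbbb$aa

Derivation:
All 8 rotations (rotation i = S[i:]+S[:i]):
  rot[0] = aabbbbb$
  rot[1] = abbbbb$a
  rot[2] = bbbbb$aa
  rot[3] = bbbb$aab
  rot[4] = bbb$aabb
  rot[5] = bb$aabbb
  rot[6] = b$aabbbb
  rot[7] = $aabbbbb
Sorted (with $ < everything):
  sorted[0] = $aabbbbb
  sorted[1] = aabbbbb$
  sorted[2] = abbbbb$a
  sorted[3] = b$aabbbb
  sorted[4] = bb$aabbb
  sorted[5] = bbb$aabb
  sorted[6] = bbbb$aab
  sorted[7] = bbbbb$aa
sorted[7] = bbbbb$aa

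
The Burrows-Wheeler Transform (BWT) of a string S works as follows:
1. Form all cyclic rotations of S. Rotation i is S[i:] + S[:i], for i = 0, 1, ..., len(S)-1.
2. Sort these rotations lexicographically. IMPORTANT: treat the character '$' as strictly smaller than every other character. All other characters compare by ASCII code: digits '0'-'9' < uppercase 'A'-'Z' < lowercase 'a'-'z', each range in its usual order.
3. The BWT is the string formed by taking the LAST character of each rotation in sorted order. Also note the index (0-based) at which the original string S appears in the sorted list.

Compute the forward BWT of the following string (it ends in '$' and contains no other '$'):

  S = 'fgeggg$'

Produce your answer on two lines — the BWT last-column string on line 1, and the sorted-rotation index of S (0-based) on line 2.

Answer: gg$gfge
2

Derivation:
All 7 rotations (rotation i = S[i:]+S[:i]):
  rot[0] = fgeggg$
  rot[1] = geggg$f
  rot[2] = eggg$fg
  rot[3] = ggg$fge
  rot[4] = gg$fgeg
  rot[5] = g$fgegg
  rot[6] = $fgeggg
Sorted (with $ < everything):
  sorted[0] = $fgeggg  (last char: 'g')
  sorted[1] = eggg$fg  (last char: 'g')
  sorted[2] = fgeggg$  (last char: '$')
  sorted[3] = g$fgegg  (last char: 'g')
  sorted[4] = geggg$f  (last char: 'f')
  sorted[5] = gg$fgeg  (last char: 'g')
  sorted[6] = ggg$fge  (last char: 'e')
Last column: gg$gfge
Original string S is at sorted index 2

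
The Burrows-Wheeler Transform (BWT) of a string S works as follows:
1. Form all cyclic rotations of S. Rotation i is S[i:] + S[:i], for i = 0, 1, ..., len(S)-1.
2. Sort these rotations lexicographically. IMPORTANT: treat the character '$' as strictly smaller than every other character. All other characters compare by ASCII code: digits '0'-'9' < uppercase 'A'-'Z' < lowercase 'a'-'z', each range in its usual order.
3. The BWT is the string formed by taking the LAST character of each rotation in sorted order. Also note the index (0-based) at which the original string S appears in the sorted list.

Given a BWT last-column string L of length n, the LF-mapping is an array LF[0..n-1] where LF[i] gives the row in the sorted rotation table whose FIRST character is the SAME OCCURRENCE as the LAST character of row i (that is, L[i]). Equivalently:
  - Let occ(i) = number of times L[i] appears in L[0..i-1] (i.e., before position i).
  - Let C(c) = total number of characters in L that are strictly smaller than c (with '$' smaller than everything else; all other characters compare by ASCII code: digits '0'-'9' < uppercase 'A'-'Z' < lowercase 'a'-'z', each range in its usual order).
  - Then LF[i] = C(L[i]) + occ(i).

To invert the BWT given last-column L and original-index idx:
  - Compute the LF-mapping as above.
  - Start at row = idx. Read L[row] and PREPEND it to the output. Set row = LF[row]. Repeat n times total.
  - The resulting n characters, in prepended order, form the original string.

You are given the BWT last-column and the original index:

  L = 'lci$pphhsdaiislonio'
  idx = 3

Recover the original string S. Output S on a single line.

Answer: disinphilosophical$

Derivation:
LF mapping: 10 2 6 0 15 16 4 5 17 3 1 7 8 18 11 13 12 9 14
Walk LF starting at row 3, prepending L[row]:
  step 1: row=3, L[3]='$', prepend. Next row=LF[3]=0
  step 2: row=0, L[0]='l', prepend. Next row=LF[0]=10
  step 3: row=10, L[10]='a', prepend. Next row=LF[10]=1
  step 4: row=1, L[1]='c', prepend. Next row=LF[1]=2
  step 5: row=2, L[2]='i', prepend. Next row=LF[2]=6
  step 6: row=6, L[6]='h', prepend. Next row=LF[6]=4
  step 7: row=4, L[4]='p', prepend. Next row=LF[4]=15
  step 8: row=15, L[15]='o', prepend. Next row=LF[15]=13
  step 9: row=13, L[13]='s', prepend. Next row=LF[13]=18
  step 10: row=18, L[18]='o', prepend. Next row=LF[18]=14
  step 11: row=14, L[14]='l', prepend. Next row=LF[14]=11
  step 12: row=11, L[11]='i', prepend. Next row=LF[11]=7
  step 13: row=7, L[7]='h', prepend. Next row=LF[7]=5
  step 14: row=5, L[5]='p', prepend. Next row=LF[5]=16
  step 15: row=16, L[16]='n', prepend. Next row=LF[16]=12
  step 16: row=12, L[12]='i', prepend. Next row=LF[12]=8
  step 17: row=8, L[8]='s', prepend. Next row=LF[8]=17
  step 18: row=17, L[17]='i', prepend. Next row=LF[17]=9
  step 19: row=9, L[9]='d', prepend. Next row=LF[9]=3
Reversed output: disinphilosophical$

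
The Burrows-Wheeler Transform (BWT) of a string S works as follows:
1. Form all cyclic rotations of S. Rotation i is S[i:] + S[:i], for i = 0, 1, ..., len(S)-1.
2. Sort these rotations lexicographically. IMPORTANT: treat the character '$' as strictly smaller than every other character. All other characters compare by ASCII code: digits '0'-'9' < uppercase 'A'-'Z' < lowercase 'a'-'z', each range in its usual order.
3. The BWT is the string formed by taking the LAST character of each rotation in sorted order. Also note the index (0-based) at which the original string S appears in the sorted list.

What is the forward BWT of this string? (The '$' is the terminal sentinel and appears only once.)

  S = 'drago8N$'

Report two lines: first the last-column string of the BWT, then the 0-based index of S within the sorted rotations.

All 8 rotations (rotation i = S[i:]+S[:i]):
  rot[0] = drago8N$
  rot[1] = rago8N$d
  rot[2] = ago8N$dr
  rot[3] = go8N$dra
  rot[4] = o8N$drag
  rot[5] = 8N$drago
  rot[6] = N$drago8
  rot[7] = $drago8N
Sorted (with $ < everything):
  sorted[0] = $drago8N  (last char: 'N')
  sorted[1] = 8N$drago  (last char: 'o')
  sorted[2] = N$drago8  (last char: '8')
  sorted[3] = ago8N$dr  (last char: 'r')
  sorted[4] = drago8N$  (last char: '$')
  sorted[5] = go8N$dra  (last char: 'a')
  sorted[6] = o8N$drag  (last char: 'g')
  sorted[7] = rago8N$d  (last char: 'd')
Last column: No8r$agd
Original string S is at sorted index 4

Answer: No8r$agd
4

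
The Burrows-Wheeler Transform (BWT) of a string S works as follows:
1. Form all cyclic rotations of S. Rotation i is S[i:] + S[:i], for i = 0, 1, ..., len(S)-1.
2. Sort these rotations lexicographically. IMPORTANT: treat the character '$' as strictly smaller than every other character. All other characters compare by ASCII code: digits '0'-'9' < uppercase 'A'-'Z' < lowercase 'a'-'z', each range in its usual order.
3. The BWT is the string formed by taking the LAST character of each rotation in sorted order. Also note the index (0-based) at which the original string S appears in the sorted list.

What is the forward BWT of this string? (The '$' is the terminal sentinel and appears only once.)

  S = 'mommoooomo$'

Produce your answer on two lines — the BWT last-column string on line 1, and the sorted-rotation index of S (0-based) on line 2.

Answer: ooo$mmmooom
3

Derivation:
All 11 rotations (rotation i = S[i:]+S[:i]):
  rot[0] = mommoooomo$
  rot[1] = ommoooomo$m
  rot[2] = mmoooomo$mo
  rot[3] = moooomo$mom
  rot[4] = oooomo$momm
  rot[5] = ooomo$mommo
  rot[6] = oomo$mommoo
  rot[7] = omo$mommooo
  rot[8] = mo$mommoooo
  rot[9] = o$mommoooom
  rot[10] = $mommoooomo
Sorted (with $ < everything):
  sorted[0] = $mommoooomo  (last char: 'o')
  sorted[1] = mmoooomo$mo  (last char: 'o')
  sorted[2] = mo$mommoooo  (last char: 'o')
  sorted[3] = mommoooomo$  (last char: '$')
  sorted[4] = moooomo$mom  (last char: 'm')
  sorted[5] = o$mommoooom  (last char: 'm')
  sorted[6] = ommoooomo$m  (last char: 'm')
  sorted[7] = omo$mommooo  (last char: 'o')
  sorted[8] = oomo$mommoo  (last char: 'o')
  sorted[9] = ooomo$mommo  (last char: 'o')
  sorted[10] = oooomo$momm  (last char: 'm')
Last column: ooo$mmmooom
Original string S is at sorted index 3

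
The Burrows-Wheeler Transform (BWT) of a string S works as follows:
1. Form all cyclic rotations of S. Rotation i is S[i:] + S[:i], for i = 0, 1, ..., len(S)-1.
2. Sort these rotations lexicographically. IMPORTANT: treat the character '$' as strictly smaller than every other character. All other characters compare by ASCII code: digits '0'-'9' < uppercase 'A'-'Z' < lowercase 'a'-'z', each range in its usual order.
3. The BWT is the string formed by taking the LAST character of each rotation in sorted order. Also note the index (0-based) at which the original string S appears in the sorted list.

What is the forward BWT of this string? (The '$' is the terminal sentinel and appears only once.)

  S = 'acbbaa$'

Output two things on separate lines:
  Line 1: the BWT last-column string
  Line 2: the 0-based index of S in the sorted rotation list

Answer: aab$bca
3

Derivation:
All 7 rotations (rotation i = S[i:]+S[:i]):
  rot[0] = acbbaa$
  rot[1] = cbbaa$a
  rot[2] = bbaa$ac
  rot[3] = baa$acb
  rot[4] = aa$acbb
  rot[5] = a$acbba
  rot[6] = $acbbaa
Sorted (with $ < everything):
  sorted[0] = $acbbaa  (last char: 'a')
  sorted[1] = a$acbba  (last char: 'a')
  sorted[2] = aa$acbb  (last char: 'b')
  sorted[3] = acbbaa$  (last char: '$')
  sorted[4] = baa$acb  (last char: 'b')
  sorted[5] = bbaa$ac  (last char: 'c')
  sorted[6] = cbbaa$a  (last char: 'a')
Last column: aab$bca
Original string S is at sorted index 3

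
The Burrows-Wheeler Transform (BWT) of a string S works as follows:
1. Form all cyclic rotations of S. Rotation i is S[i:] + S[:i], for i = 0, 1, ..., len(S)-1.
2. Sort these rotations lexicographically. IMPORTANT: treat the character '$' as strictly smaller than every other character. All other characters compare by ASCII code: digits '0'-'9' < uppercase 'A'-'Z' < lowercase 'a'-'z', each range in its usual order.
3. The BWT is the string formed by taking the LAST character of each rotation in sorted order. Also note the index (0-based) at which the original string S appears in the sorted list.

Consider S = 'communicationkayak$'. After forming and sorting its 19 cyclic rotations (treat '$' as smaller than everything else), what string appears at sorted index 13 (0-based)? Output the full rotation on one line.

Answer: nkayak$communicatio

Derivation:
All 19 rotations (rotation i = S[i:]+S[:i]):
  rot[0] = communicationkayak$
  rot[1] = ommunicationkayak$c
  rot[2] = mmunicationkayak$co
  rot[3] = municationkayak$com
  rot[4] = unicationkayak$comm
  rot[5] = nicationkayak$commu
  rot[6] = icationkayak$commun
  rot[7] = cationkayak$communi
  rot[8] = ationkayak$communic
  rot[9] = tionkayak$communica
  rot[10] = ionkayak$communicat
  rot[11] = onkayak$communicati
  rot[12] = nkayak$communicatio
  rot[13] = kayak$communication
  rot[14] = ayak$communicationk
  rot[15] = yak$communicationka
  rot[16] = ak$communicationkay
  rot[17] = k$communicationkaya
  rot[18] = $communicationkayak
Sorted (with $ < everything):
  sorted[0] = $communicationkayak
  sorted[1] = ak$communicationkay
  sorted[2] = ationkayak$communic
  sorted[3] = ayak$communicationk
  sorted[4] = cationkayak$communi
  sorted[5] = communicationkayak$
  sorted[6] = icationkayak$commun
  sorted[7] = ionkayak$communicat
  sorted[8] = k$communicationkaya
  sorted[9] = kayak$communication
  sorted[10] = mmunicationkayak$co
  sorted[11] = municationkayak$com
  sorted[12] = nicationkayak$commu
  sorted[13] = nkayak$communicatio
  sorted[14] = ommunicationkayak$c
  sorted[15] = onkayak$communicati
  sorted[16] = tionkayak$communica
  sorted[17] = unicationkayak$comm
  sorted[18] = yak$communicationka
sorted[13] = nkayak$communicatio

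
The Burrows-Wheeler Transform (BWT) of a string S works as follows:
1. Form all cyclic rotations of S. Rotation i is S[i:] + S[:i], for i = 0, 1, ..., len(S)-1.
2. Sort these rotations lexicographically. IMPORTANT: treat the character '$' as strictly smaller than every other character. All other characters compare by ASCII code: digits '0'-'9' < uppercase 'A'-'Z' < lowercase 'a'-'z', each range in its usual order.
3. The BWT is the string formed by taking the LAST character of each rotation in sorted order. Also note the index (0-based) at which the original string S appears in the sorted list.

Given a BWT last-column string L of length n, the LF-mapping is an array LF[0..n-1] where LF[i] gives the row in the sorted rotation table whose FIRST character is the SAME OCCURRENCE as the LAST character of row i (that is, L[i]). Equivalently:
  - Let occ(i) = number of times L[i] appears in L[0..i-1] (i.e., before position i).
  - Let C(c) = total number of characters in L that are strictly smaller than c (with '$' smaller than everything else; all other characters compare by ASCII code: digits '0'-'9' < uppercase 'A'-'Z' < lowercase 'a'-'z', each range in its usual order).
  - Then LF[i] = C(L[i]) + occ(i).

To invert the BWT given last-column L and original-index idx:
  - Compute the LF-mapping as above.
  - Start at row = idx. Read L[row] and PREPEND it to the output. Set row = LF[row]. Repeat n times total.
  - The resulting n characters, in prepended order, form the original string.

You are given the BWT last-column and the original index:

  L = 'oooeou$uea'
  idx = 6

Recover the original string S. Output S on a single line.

LF mapping: 4 5 6 2 7 8 0 9 3 1
Walk LF starting at row 6, prepending L[row]:
  step 1: row=6, L[6]='$', prepend. Next row=LF[6]=0
  step 2: row=0, L[0]='o', prepend. Next row=LF[0]=4
  step 3: row=4, L[4]='o', prepend. Next row=LF[4]=7
  step 4: row=7, L[7]='u', prepend. Next row=LF[7]=9
  step 5: row=9, L[9]='a', prepend. Next row=LF[9]=1
  step 6: row=1, L[1]='o', prepend. Next row=LF[1]=5
  step 7: row=5, L[5]='u', prepend. Next row=LF[5]=8
  step 8: row=8, L[8]='e', prepend. Next row=LF[8]=3
  step 9: row=3, L[3]='e', prepend. Next row=LF[3]=2
  step 10: row=2, L[2]='o', prepend. Next row=LF[2]=6
Reversed output: oeeuoauoo$

Answer: oeeuoauoo$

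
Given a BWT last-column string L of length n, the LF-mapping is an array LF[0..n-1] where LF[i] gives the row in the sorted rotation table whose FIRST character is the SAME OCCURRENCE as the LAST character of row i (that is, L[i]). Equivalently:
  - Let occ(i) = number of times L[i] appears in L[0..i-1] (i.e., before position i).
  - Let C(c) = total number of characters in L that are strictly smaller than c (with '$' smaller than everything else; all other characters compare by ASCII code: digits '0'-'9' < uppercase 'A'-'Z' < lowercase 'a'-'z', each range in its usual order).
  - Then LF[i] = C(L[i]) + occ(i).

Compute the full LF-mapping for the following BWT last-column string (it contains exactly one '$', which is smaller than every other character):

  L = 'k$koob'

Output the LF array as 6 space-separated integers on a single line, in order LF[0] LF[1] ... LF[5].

Answer: 2 0 3 4 5 1

Derivation:
Char counts: '$':1, 'b':1, 'k':2, 'o':2
C (first-col start): C('$')=0, C('b')=1, C('k')=2, C('o')=4
L[0]='k': occ=0, LF[0]=C('k')+0=2+0=2
L[1]='$': occ=0, LF[1]=C('$')+0=0+0=0
L[2]='k': occ=1, LF[2]=C('k')+1=2+1=3
L[3]='o': occ=0, LF[3]=C('o')+0=4+0=4
L[4]='o': occ=1, LF[4]=C('o')+1=4+1=5
L[5]='b': occ=0, LF[5]=C('b')+0=1+0=1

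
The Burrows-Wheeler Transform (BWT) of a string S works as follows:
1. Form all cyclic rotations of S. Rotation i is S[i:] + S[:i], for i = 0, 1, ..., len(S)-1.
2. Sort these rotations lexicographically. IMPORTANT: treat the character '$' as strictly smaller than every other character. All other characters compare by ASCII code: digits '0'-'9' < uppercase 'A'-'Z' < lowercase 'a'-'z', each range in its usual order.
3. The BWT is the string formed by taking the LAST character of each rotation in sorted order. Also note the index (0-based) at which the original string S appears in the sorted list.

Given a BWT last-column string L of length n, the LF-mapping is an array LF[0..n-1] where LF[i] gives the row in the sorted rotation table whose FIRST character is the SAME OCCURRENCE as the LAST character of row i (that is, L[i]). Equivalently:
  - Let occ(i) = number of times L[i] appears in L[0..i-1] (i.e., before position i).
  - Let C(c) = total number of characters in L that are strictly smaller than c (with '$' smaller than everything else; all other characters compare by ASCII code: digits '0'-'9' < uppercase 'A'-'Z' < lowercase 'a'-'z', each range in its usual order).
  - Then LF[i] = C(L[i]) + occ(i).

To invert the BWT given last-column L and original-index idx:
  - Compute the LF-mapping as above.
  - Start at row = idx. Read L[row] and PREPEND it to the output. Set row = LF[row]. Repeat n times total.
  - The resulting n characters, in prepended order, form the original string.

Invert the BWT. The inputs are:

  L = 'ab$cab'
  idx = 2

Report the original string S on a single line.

LF mapping: 1 3 0 5 2 4
Walk LF starting at row 2, prepending L[row]:
  step 1: row=2, L[2]='$', prepend. Next row=LF[2]=0
  step 2: row=0, L[0]='a', prepend. Next row=LF[0]=1
  step 3: row=1, L[1]='b', prepend. Next row=LF[1]=3
  step 4: row=3, L[3]='c', prepend. Next row=LF[3]=5
  step 5: row=5, L[5]='b', prepend. Next row=LF[5]=4
  step 6: row=4, L[4]='a', prepend. Next row=LF[4]=2
Reversed output: abcba$

Answer: abcba$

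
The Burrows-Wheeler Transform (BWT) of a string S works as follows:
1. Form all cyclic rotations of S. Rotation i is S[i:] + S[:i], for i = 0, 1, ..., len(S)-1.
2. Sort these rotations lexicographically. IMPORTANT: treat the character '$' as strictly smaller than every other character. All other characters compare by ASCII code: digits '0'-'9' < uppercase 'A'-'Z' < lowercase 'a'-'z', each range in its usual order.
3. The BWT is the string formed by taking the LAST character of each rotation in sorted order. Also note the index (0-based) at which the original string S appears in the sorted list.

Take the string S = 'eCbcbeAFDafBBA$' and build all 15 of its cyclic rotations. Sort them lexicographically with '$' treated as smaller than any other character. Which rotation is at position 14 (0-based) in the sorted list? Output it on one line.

All 15 rotations (rotation i = S[i:]+S[:i]):
  rot[0] = eCbcbeAFDafBBA$
  rot[1] = CbcbeAFDafBBA$e
  rot[2] = bcbeAFDafBBA$eC
  rot[3] = cbeAFDafBBA$eCb
  rot[4] = beAFDafBBA$eCbc
  rot[5] = eAFDafBBA$eCbcb
  rot[6] = AFDafBBA$eCbcbe
  rot[7] = FDafBBA$eCbcbeA
  rot[8] = DafBBA$eCbcbeAF
  rot[9] = afBBA$eCbcbeAFD
  rot[10] = fBBA$eCbcbeAFDa
  rot[11] = BBA$eCbcbeAFDaf
  rot[12] = BA$eCbcbeAFDafB
  rot[13] = A$eCbcbeAFDafBB
  rot[14] = $eCbcbeAFDafBBA
Sorted (with $ < everything):
  sorted[0] = $eCbcbeAFDafBBA
  sorted[1] = A$eCbcbeAFDafBB
  sorted[2] = AFDafBBA$eCbcbe
  sorted[3] = BA$eCbcbeAFDafB
  sorted[4] = BBA$eCbcbeAFDaf
  sorted[5] = CbcbeAFDafBBA$e
  sorted[6] = DafBBA$eCbcbeAF
  sorted[7] = FDafBBA$eCbcbeA
  sorted[8] = afBBA$eCbcbeAFD
  sorted[9] = bcbeAFDafBBA$eC
  sorted[10] = beAFDafBBA$eCbc
  sorted[11] = cbeAFDafBBA$eCb
  sorted[12] = eAFDafBBA$eCbcb
  sorted[13] = eCbcbeAFDafBBA$
  sorted[14] = fBBA$eCbcbeAFDa
sorted[14] = fBBA$eCbcbeAFDa

Answer: fBBA$eCbcbeAFDa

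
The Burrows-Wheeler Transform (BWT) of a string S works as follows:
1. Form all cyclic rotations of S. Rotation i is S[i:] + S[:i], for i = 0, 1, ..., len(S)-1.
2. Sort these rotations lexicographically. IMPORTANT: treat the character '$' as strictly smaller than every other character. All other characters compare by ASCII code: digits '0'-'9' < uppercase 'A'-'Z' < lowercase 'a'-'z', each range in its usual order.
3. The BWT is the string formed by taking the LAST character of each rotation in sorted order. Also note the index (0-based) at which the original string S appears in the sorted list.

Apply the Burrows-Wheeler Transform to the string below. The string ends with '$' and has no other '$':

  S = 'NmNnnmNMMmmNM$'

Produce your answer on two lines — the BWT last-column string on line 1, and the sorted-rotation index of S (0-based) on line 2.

All 14 rotations (rotation i = S[i:]+S[:i]):
  rot[0] = NmNnnmNMMmmNM$
  rot[1] = mNnnmNMMmmNM$N
  rot[2] = NnnmNMMmmNM$Nm
  rot[3] = nnmNMMmmNM$NmN
  rot[4] = nmNMMmmNM$NmNn
  rot[5] = mNMMmmNM$NmNnn
  rot[6] = NMMmmNM$NmNnnm
  rot[7] = MMmmNM$NmNnnmN
  rot[8] = MmmNM$NmNnnmNM
  rot[9] = mmNM$NmNnnmNMM
  rot[10] = mNM$NmNnnmNMMm
  rot[11] = NM$NmNnnmNMMmm
  rot[12] = M$NmNnnmNMMmmN
  rot[13] = $NmNnnmNMMmmNM
Sorted (with $ < everything):
  sorted[0] = $NmNnnmNMMmmNM  (last char: 'M')
  sorted[1] = M$NmNnnmNMMmmN  (last char: 'N')
  sorted[2] = MMmmNM$NmNnnmN  (last char: 'N')
  sorted[3] = MmmNM$NmNnnmNM  (last char: 'M')
  sorted[4] = NM$NmNnnmNMMmm  (last char: 'm')
  sorted[5] = NMMmmNM$NmNnnm  (last char: 'm')
  sorted[6] = NmNnnmNMMmmNM$  (last char: '$')
  sorted[7] = NnnmNMMmmNM$Nm  (last char: 'm')
  sorted[8] = mNM$NmNnnmNMMm  (last char: 'm')
  sorted[9] = mNMMmmNM$NmNnn  (last char: 'n')
  sorted[10] = mNnnmNMMmmNM$N  (last char: 'N')
  sorted[11] = mmNM$NmNnnmNMM  (last char: 'M')
  sorted[12] = nmNMMmmNM$NmNn  (last char: 'n')
  sorted[13] = nnmNMMmmNM$NmN  (last char: 'N')
Last column: MNNMmm$mmnNMnN
Original string S is at sorted index 6

Answer: MNNMmm$mmnNMnN
6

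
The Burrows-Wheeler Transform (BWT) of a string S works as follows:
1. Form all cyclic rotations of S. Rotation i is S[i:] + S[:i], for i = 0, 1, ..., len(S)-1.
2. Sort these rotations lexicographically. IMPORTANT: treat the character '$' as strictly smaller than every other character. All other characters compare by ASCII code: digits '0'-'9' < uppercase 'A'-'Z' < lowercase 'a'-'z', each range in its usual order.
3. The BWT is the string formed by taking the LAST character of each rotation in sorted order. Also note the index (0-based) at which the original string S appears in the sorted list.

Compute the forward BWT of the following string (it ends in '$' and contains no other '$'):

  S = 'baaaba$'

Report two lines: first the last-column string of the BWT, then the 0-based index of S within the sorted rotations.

All 7 rotations (rotation i = S[i:]+S[:i]):
  rot[0] = baaaba$
  rot[1] = aaaba$b
  rot[2] = aaba$ba
  rot[3] = aba$baa
  rot[4] = ba$baaa
  rot[5] = a$baaab
  rot[6] = $baaaba
Sorted (with $ < everything):
  sorted[0] = $baaaba  (last char: 'a')
  sorted[1] = a$baaab  (last char: 'b')
  sorted[2] = aaaba$b  (last char: 'b')
  sorted[3] = aaba$ba  (last char: 'a')
  sorted[4] = aba$baa  (last char: 'a')
  sorted[5] = ba$baaa  (last char: 'a')
  sorted[6] = baaaba$  (last char: '$')
Last column: abbaaa$
Original string S is at sorted index 6

Answer: abbaaa$
6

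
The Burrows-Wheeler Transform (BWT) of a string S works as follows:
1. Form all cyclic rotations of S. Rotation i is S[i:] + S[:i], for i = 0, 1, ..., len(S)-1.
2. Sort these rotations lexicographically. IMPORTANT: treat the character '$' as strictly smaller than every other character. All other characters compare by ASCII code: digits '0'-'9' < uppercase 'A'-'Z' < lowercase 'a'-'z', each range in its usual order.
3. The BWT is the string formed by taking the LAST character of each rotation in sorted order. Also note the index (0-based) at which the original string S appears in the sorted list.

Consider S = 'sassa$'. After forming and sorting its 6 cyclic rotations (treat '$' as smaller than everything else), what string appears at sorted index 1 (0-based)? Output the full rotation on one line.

All 6 rotations (rotation i = S[i:]+S[:i]):
  rot[0] = sassa$
  rot[1] = assa$s
  rot[2] = ssa$sa
  rot[3] = sa$sas
  rot[4] = a$sass
  rot[5] = $sassa
Sorted (with $ < everything):
  sorted[0] = $sassa
  sorted[1] = a$sass
  sorted[2] = assa$s
  sorted[3] = sa$sas
  sorted[4] = sassa$
  sorted[5] = ssa$sa
sorted[1] = a$sass

Answer: a$sass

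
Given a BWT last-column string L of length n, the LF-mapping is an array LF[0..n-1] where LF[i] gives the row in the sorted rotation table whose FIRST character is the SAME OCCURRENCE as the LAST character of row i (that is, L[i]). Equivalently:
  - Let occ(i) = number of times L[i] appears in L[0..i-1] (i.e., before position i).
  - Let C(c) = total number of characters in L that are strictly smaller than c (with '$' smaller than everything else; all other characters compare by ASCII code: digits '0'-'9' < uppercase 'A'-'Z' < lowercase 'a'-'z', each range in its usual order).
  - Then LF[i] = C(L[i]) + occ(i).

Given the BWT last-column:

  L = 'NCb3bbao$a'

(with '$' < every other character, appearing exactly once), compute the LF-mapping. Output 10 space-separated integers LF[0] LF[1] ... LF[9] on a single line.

Answer: 3 2 6 1 7 8 4 9 0 5

Derivation:
Char counts: '$':1, '3':1, 'C':1, 'N':1, 'a':2, 'b':3, 'o':1
C (first-col start): C('$')=0, C('3')=1, C('C')=2, C('N')=3, C('a')=4, C('b')=6, C('o')=9
L[0]='N': occ=0, LF[0]=C('N')+0=3+0=3
L[1]='C': occ=0, LF[1]=C('C')+0=2+0=2
L[2]='b': occ=0, LF[2]=C('b')+0=6+0=6
L[3]='3': occ=0, LF[3]=C('3')+0=1+0=1
L[4]='b': occ=1, LF[4]=C('b')+1=6+1=7
L[5]='b': occ=2, LF[5]=C('b')+2=6+2=8
L[6]='a': occ=0, LF[6]=C('a')+0=4+0=4
L[7]='o': occ=0, LF[7]=C('o')+0=9+0=9
L[8]='$': occ=0, LF[8]=C('$')+0=0+0=0
L[9]='a': occ=1, LF[9]=C('a')+1=4+1=5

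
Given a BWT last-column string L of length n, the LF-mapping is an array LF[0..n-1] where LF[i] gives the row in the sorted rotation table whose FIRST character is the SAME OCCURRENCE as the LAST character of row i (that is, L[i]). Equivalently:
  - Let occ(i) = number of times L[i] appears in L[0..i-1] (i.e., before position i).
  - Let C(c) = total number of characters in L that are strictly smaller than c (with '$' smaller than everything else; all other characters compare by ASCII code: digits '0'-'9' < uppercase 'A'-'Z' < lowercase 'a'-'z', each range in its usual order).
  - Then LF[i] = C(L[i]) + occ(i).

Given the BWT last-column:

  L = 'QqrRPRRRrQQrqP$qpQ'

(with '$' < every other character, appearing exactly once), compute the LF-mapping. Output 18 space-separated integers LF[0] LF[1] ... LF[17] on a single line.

Char counts: '$':1, 'P':2, 'Q':4, 'R':4, 'p':1, 'q':3, 'r':3
C (first-col start): C('$')=0, C('P')=1, C('Q')=3, C('R')=7, C('p')=11, C('q')=12, C('r')=15
L[0]='Q': occ=0, LF[0]=C('Q')+0=3+0=3
L[1]='q': occ=0, LF[1]=C('q')+0=12+0=12
L[2]='r': occ=0, LF[2]=C('r')+0=15+0=15
L[3]='R': occ=0, LF[3]=C('R')+0=7+0=7
L[4]='P': occ=0, LF[4]=C('P')+0=1+0=1
L[5]='R': occ=1, LF[5]=C('R')+1=7+1=8
L[6]='R': occ=2, LF[6]=C('R')+2=7+2=9
L[7]='R': occ=3, LF[7]=C('R')+3=7+3=10
L[8]='r': occ=1, LF[8]=C('r')+1=15+1=16
L[9]='Q': occ=1, LF[9]=C('Q')+1=3+1=4
L[10]='Q': occ=2, LF[10]=C('Q')+2=3+2=5
L[11]='r': occ=2, LF[11]=C('r')+2=15+2=17
L[12]='q': occ=1, LF[12]=C('q')+1=12+1=13
L[13]='P': occ=1, LF[13]=C('P')+1=1+1=2
L[14]='$': occ=0, LF[14]=C('$')+0=0+0=0
L[15]='q': occ=2, LF[15]=C('q')+2=12+2=14
L[16]='p': occ=0, LF[16]=C('p')+0=11+0=11
L[17]='Q': occ=3, LF[17]=C('Q')+3=3+3=6

Answer: 3 12 15 7 1 8 9 10 16 4 5 17 13 2 0 14 11 6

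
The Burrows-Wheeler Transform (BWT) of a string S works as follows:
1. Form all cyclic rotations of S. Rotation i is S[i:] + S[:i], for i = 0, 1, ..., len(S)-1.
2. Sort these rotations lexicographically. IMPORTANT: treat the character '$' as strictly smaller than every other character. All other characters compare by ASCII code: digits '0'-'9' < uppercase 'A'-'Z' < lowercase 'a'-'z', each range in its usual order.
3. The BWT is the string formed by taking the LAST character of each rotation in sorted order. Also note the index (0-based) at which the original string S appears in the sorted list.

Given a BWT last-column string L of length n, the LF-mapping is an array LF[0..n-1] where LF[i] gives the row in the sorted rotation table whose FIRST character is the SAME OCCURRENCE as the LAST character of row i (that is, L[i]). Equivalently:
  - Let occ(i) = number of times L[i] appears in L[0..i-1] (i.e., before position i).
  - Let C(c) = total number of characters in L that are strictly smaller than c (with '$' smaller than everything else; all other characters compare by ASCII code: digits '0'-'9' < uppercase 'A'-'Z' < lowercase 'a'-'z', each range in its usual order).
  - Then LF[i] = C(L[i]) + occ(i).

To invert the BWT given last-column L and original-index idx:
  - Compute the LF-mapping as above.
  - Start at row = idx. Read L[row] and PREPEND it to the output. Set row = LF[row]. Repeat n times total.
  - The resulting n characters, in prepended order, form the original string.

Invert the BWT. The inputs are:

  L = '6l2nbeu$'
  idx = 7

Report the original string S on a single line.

LF mapping: 2 5 1 6 3 4 7 0
Walk LF starting at row 7, prepending L[row]:
  step 1: row=7, L[7]='$', prepend. Next row=LF[7]=0
  step 2: row=0, L[0]='6', prepend. Next row=LF[0]=2
  step 3: row=2, L[2]='2', prepend. Next row=LF[2]=1
  step 4: row=1, L[1]='l', prepend. Next row=LF[1]=5
  step 5: row=5, L[5]='e', prepend. Next row=LF[5]=4
  step 6: row=4, L[4]='b', prepend. Next row=LF[4]=3
  step 7: row=3, L[3]='n', prepend. Next row=LF[3]=6
  step 8: row=6, L[6]='u', prepend. Next row=LF[6]=7
Reversed output: unbel26$

Answer: unbel26$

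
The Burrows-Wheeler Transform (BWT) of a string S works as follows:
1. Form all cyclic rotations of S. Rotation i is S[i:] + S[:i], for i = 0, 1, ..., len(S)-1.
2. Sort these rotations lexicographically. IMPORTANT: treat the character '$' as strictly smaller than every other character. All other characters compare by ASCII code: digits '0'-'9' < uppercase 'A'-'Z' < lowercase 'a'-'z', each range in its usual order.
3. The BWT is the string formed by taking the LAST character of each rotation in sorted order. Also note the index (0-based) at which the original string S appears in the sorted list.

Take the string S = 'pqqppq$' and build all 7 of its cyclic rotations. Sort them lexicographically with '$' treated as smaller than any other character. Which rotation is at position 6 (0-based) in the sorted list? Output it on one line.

All 7 rotations (rotation i = S[i:]+S[:i]):
  rot[0] = pqqppq$
  rot[1] = qqppq$p
  rot[2] = qppq$pq
  rot[3] = ppq$pqq
  rot[4] = pq$pqqp
  rot[5] = q$pqqpp
  rot[6] = $pqqppq
Sorted (with $ < everything):
  sorted[0] = $pqqppq
  sorted[1] = ppq$pqq
  sorted[2] = pq$pqqp
  sorted[3] = pqqppq$
  sorted[4] = q$pqqpp
  sorted[5] = qppq$pq
  sorted[6] = qqppq$p
sorted[6] = qqppq$p

Answer: qqppq$p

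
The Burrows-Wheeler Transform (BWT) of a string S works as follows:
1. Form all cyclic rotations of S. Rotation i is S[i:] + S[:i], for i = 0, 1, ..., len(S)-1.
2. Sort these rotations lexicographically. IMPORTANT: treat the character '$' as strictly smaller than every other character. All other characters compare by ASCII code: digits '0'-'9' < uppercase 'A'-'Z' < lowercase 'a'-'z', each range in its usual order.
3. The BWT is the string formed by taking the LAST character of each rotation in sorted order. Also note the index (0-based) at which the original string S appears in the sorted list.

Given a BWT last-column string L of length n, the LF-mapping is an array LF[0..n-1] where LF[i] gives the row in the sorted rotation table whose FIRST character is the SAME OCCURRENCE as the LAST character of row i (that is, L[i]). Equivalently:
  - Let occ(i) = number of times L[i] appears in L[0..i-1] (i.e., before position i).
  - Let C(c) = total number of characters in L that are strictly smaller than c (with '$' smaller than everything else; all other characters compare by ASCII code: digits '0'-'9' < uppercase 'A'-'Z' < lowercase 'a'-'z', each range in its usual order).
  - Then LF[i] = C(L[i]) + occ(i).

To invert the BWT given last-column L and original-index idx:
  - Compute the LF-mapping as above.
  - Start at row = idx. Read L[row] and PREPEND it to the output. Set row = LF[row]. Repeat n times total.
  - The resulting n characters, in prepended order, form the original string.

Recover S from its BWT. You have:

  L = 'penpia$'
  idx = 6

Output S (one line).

Answer: pineap$

Derivation:
LF mapping: 5 2 4 6 3 1 0
Walk LF starting at row 6, prepending L[row]:
  step 1: row=6, L[6]='$', prepend. Next row=LF[6]=0
  step 2: row=0, L[0]='p', prepend. Next row=LF[0]=5
  step 3: row=5, L[5]='a', prepend. Next row=LF[5]=1
  step 4: row=1, L[1]='e', prepend. Next row=LF[1]=2
  step 5: row=2, L[2]='n', prepend. Next row=LF[2]=4
  step 6: row=4, L[4]='i', prepend. Next row=LF[4]=3
  step 7: row=3, L[3]='p', prepend. Next row=LF[3]=6
Reversed output: pineap$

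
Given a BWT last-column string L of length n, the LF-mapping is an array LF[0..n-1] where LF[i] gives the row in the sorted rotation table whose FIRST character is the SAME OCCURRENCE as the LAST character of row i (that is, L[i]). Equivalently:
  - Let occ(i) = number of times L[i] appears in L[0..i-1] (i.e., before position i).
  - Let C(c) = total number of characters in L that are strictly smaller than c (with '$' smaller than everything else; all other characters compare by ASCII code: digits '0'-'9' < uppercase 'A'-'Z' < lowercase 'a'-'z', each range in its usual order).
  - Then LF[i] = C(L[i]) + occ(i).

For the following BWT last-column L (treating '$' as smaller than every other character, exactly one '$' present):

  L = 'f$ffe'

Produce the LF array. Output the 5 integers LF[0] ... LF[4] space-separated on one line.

Answer: 2 0 3 4 1

Derivation:
Char counts: '$':1, 'e':1, 'f':3
C (first-col start): C('$')=0, C('e')=1, C('f')=2
L[0]='f': occ=0, LF[0]=C('f')+0=2+0=2
L[1]='$': occ=0, LF[1]=C('$')+0=0+0=0
L[2]='f': occ=1, LF[2]=C('f')+1=2+1=3
L[3]='f': occ=2, LF[3]=C('f')+2=2+2=4
L[4]='e': occ=0, LF[4]=C('e')+0=1+0=1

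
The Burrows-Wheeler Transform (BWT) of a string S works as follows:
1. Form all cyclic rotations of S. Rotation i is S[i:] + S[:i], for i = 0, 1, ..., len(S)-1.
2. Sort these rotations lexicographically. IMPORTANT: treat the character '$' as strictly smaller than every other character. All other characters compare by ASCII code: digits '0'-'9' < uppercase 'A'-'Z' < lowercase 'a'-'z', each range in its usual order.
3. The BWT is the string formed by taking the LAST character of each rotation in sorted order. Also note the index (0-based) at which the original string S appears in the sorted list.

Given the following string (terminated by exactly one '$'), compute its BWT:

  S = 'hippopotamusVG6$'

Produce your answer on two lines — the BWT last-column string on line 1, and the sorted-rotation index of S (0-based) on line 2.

All 16 rotations (rotation i = S[i:]+S[:i]):
  rot[0] = hippopotamusVG6$
  rot[1] = ippopotamusVG6$h
  rot[2] = ppopotamusVG6$hi
  rot[3] = popotamusVG6$hip
  rot[4] = opotamusVG6$hipp
  rot[5] = potamusVG6$hippo
  rot[6] = otamusVG6$hippop
  rot[7] = tamusVG6$hippopo
  rot[8] = amusVG6$hippopot
  rot[9] = musVG6$hippopota
  rot[10] = usVG6$hippopotam
  rot[11] = sVG6$hippopotamu
  rot[12] = VG6$hippopotamus
  rot[13] = G6$hippopotamusV
  rot[14] = 6$hippopotamusVG
  rot[15] = $hippopotamusVG6
Sorted (with $ < everything):
  sorted[0] = $hippopotamusVG6  (last char: '6')
  sorted[1] = 6$hippopotamusVG  (last char: 'G')
  sorted[2] = G6$hippopotamusV  (last char: 'V')
  sorted[3] = VG6$hippopotamus  (last char: 's')
  sorted[4] = amusVG6$hippopot  (last char: 't')
  sorted[5] = hippopotamusVG6$  (last char: '$')
  sorted[6] = ippopotamusVG6$h  (last char: 'h')
  sorted[7] = musVG6$hippopota  (last char: 'a')
  sorted[8] = opotamusVG6$hipp  (last char: 'p')
  sorted[9] = otamusVG6$hippop  (last char: 'p')
  sorted[10] = popotamusVG6$hip  (last char: 'p')
  sorted[11] = potamusVG6$hippo  (last char: 'o')
  sorted[12] = ppopotamusVG6$hi  (last char: 'i')
  sorted[13] = sVG6$hippopotamu  (last char: 'u')
  sorted[14] = tamusVG6$hippopo  (last char: 'o')
  sorted[15] = usVG6$hippopotam  (last char: 'm')
Last column: 6GVst$happpoiuom
Original string S is at sorted index 5

Answer: 6GVst$happpoiuom
5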